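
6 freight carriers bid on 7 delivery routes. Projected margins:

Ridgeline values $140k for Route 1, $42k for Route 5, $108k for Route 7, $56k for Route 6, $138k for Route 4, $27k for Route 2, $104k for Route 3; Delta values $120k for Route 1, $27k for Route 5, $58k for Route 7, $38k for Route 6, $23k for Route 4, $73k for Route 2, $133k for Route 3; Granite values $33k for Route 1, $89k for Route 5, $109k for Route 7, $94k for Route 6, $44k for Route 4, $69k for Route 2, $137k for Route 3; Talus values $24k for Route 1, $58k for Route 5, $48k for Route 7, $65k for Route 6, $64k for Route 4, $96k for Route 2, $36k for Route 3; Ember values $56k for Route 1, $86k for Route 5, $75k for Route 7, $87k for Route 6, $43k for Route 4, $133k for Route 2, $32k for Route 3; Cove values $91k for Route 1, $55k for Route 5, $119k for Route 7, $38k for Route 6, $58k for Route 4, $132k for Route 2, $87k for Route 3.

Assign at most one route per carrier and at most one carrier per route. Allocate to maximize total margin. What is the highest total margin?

Maximum total: $712k

Optimal: Ridgeline→Route 4 ($138k), Delta→Route 1 ($120k), Granite→Route 3 ($137k), Talus→Route 6 ($65k), Ember→Route 2 ($133k), Cove→Route 7 ($119k) — total 138+120+137+65+133+119 = $712k.
Column-greedy (each route in turn goes to its best remaining carrier) gives $572k, worse by 140.
Next-best assignment: Ridgeline→Route 4, Delta→Route 1, Granite→Route 3, Talus→Route 5, Ember→Route 2, Cove→Route 7 = $705k.
Swapping Ember↔Granite (Ember→Route 3 $32k, Granite→Route 2 $69k) loses 169.
Checked against all permutations: $712k is optimal.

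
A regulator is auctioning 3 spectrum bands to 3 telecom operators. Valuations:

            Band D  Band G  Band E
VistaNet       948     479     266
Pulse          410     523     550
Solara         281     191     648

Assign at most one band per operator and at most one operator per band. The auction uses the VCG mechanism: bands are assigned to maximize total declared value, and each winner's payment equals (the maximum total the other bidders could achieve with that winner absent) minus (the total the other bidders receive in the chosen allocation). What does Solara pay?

Efficient allocation: VistaNet→Band D ($948M), Pulse→Band G ($523M), Solara→Band E ($648M); total welfare W = $2119M.
Solara receives Band E at value $648M, so the others get W − 648 = $1471M.
Without Solara: best allocation of the remaining 2 bidders over all 3 bands is VistaNet→Band D ($948M), Pulse→Band E ($550M), total $1498M.
VCG payment = (others' best without Solara) − (others' welfare with Solara) = 1498 − 1471 = $27M.

Solara pays $27M.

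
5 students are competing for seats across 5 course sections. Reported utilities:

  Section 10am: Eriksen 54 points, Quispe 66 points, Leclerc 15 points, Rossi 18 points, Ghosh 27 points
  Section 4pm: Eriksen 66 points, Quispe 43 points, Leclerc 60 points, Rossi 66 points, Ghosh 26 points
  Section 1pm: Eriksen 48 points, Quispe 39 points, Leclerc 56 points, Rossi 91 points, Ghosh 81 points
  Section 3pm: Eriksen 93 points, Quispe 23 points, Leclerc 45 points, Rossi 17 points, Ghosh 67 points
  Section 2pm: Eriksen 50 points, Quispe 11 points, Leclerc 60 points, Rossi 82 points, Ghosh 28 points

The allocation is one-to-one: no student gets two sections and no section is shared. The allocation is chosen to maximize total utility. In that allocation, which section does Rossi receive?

Optimal: Eriksen→Section 3pm (93 points), Quispe→Section 10am (66 points), Leclerc→Section 4pm (60 points), Rossi→Section 2pm (82 points), Ghosh→Section 1pm (81 points) — total 93+66+60+82+81 = 382 points.
Row-greedy (each student in turn takes its best remaining section) gives 338 points, worse by 44.
Rossi's own top section is Section 1pm (91 points), but forcing Rossi→Section 1pm and reassigning the rest optimally gives only 350 points — worse by 32.

Rossi receives Section 2pm.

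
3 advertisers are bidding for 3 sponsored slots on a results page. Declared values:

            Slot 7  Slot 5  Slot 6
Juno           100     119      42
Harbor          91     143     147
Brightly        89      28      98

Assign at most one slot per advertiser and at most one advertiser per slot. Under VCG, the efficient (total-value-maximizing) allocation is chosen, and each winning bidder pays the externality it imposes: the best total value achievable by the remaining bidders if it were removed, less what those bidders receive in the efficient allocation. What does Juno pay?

Efficient allocation: Juno→Slot 5 ($119), Harbor→Slot 6 ($147), Brightly→Slot 7 ($89); total welfare W = $355.
Juno receives Slot 5 at value $119, so the others get W − 119 = $236.
Without Juno: best allocation of the remaining 2 bidders over all 3 slots is Harbor→Slot 5 ($143), Brightly→Slot 6 ($98), total $241.
VCG payment = (others' best without Juno) − (others' welfare with Juno) = 241 − 236 = $5.

Juno pays $5.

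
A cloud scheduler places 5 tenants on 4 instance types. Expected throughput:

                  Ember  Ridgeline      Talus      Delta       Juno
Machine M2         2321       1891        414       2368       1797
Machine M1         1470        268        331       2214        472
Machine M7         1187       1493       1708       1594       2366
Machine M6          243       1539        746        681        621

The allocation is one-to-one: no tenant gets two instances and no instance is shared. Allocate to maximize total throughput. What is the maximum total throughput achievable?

Max total: 8440 ops/s

Optimal: Ember→Machine M2 (2321 ops/s), Delta→Machine M1 (2214 ops/s), Juno→Machine M7 (2366 ops/s), Ridgeline→Machine M6 (1539 ops/s) — total 2321+2214+2366+1539 = 8440 ops/s.
Column-greedy (each instance in turn goes to its best remaining tenant) gives 7743 ops/s, worse by 697.
No other one-to-one assignment exceeds 8440 ops/s.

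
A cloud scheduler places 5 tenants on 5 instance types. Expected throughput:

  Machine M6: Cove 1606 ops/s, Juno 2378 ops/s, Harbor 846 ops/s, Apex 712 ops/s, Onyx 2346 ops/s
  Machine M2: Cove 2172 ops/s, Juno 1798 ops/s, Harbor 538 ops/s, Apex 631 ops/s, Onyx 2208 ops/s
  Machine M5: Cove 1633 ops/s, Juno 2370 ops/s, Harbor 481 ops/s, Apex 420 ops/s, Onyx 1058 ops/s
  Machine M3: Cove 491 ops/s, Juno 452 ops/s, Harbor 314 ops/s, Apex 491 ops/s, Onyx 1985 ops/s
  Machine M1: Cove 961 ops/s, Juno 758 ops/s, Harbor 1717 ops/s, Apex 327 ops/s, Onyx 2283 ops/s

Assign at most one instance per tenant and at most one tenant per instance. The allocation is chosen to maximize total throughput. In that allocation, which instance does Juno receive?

This is the linear assignment problem.
Optimal: Cove→Machine M2 (2172 ops/s), Juno→Machine M5 (2370 ops/s), Harbor→Machine M1 (1717 ops/s), Apex→Machine M3 (491 ops/s), Onyx→Machine M6 (2346 ops/s) — total 2172+2370+1717+491+2346 = 9096 ops/s.
Max-entry greedy (repeatedly take the single best remaining cell) gives 7805 ops/s, worse by 1291.
Next-best assignment: Cove→Machine M2, Juno→Machine M5, Harbor→Machine M1, Apex→Machine M6, Onyx→Machine M3 = 8956 ops/s.
No other one-to-one assignment exceeds 9096 ops/s.
Juno's own top instance is Machine M6 (2378 ops/s), but forcing Juno→Machine M6 and reassigning the rest optimally gives only 8672 ops/s — worse by 424.

Juno receives Machine M5.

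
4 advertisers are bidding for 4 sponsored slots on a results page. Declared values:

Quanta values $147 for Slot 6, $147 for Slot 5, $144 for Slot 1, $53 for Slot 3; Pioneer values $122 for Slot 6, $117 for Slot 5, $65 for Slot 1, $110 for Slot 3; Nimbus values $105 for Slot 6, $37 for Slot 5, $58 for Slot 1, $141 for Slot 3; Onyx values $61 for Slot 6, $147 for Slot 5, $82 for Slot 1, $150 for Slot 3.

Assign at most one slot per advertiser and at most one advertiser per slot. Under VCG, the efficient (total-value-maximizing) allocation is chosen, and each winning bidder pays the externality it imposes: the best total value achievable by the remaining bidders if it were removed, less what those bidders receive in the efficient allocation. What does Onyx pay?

Efficient allocation: Quanta→Slot 1 ($144), Pioneer→Slot 6 ($122), Nimbus→Slot 3 ($141), Onyx→Slot 5 ($147); total welfare W = $554.
Onyx receives Slot 5 at value $147, so the others get W − 147 = $407.
Without Onyx: best allocation of the remaining 3 bidders over all 4 slots is Quanta→Slot 5 ($147), Pioneer→Slot 6 ($122), Nimbus→Slot 3 ($141), total $410.
VCG payment = (others' best without Onyx) − (others' welfare with Onyx) = 410 − 407 = $3.

Onyx pays $3.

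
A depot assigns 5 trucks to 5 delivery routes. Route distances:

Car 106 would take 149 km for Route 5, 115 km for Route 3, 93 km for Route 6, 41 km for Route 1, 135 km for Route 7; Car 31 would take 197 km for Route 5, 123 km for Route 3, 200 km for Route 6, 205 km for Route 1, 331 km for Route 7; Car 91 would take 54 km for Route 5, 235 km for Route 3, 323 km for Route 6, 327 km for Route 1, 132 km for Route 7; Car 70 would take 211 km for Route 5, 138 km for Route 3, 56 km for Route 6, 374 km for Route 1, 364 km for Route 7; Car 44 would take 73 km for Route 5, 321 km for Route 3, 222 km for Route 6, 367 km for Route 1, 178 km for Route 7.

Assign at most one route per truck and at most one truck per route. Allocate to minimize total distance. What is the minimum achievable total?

Minimum total: 425 km

Optimal: Car 106→Route 1 (41 km), Car 31→Route 3 (123 km), Car 91→Route 7 (132 km), Car 70→Route 6 (56 km), Car 44→Route 5 (73 km) — total 41+123+132+56+73 = 425 km.
Min-entry greedy (repeatedly take the single cheapest remaining cell) gives 452 km, worse by 27.
No other one-to-one assignment undercuts 425 km.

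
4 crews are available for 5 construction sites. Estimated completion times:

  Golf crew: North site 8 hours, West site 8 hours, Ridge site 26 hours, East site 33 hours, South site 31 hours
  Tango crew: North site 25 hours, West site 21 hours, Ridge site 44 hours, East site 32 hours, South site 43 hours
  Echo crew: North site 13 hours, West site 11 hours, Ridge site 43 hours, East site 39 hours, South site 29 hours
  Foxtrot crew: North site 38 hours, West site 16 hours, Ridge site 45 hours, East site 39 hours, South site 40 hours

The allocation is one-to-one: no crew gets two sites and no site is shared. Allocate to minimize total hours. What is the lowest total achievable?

Min total: 85 hours

Optimal: Golf crew→North site (8 hours), Tango crew→East site (32 hours), Echo crew→South site (29 hours), Foxtrot crew→West site (16 hours) — total 8+32+29+16 = 85 hours.
Column-greedy (each site in turn goes to its cheapest remaining crew) gives 102 hours, worse by 17.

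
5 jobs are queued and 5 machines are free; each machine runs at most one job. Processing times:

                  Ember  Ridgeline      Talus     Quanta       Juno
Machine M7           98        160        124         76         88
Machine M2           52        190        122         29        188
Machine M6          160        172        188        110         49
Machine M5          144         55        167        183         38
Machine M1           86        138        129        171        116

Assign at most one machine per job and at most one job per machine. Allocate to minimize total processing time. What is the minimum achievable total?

Treat this as an assignment problem: match each job to one machine.
Optimal: Ember→Machine M1 (86 min), Ridgeline→Machine M5 (55 min), Talus→Machine M7 (124 min), Quanta→Machine M2 (29 min), Juno→Machine M6 (49 min) — total 86+55+124+29+49 = 343 min.
Every other assignment is strictly worse.

Min total: 343 min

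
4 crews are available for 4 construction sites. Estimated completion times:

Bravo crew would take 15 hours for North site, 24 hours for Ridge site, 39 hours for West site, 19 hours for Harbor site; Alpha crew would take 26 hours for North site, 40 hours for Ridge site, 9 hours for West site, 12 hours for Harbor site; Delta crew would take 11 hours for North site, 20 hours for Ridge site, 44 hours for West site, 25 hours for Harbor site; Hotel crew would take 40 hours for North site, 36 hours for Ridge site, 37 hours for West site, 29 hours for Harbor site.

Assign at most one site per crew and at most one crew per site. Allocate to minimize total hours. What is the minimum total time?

This is the linear assignment problem.
Optimal: Bravo crew→North site (15 hours), Alpha crew→West site (9 hours), Delta crew→Ridge site (20 hours), Hotel crew→Harbor site (29 hours) — total 15+9+20+29 = 73 hours.
Min-entry greedy (repeatedly take the single cheapest remaining cell) gives 75 hours, worse by 2.
Swapping Bravo crew↔Hotel crew (Bravo crew→Harbor site 19 hours, Hotel crew→North site 40 hours) adds 15.

Min total: 73 hours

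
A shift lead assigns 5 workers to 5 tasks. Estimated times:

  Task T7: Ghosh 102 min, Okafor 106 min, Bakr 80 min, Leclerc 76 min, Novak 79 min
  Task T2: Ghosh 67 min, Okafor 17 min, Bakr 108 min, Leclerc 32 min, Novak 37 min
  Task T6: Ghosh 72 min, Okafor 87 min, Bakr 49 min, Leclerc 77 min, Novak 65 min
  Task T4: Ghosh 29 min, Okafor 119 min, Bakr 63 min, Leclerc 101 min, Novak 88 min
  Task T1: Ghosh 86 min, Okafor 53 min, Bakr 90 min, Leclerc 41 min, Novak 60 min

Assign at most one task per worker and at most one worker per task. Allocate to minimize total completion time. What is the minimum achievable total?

Minimum total: 215 min

Optimal: Ghosh→Task T4 (29 min), Okafor→Task T2 (17 min), Bakr→Task T6 (49 min), Leclerc→Task T1 (41 min), Novak→Task T7 (79 min) — total 29+17+49+41+79 = 215 min.
Column-greedy (each task in turn goes to its cheapest remaining worker) gives 231 min, worse by 16.
Swapping Novak↔Bakr (Novak→Task T6 65 min, Bakr→Task T7 80 min) adds 17.
Every other assignment is strictly worse.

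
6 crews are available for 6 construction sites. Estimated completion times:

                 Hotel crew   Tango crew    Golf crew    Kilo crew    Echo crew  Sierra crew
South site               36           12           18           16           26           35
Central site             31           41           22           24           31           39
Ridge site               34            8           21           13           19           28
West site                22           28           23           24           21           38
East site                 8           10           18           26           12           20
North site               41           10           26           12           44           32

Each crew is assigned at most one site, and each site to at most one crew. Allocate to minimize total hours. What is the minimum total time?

Minimum total: 103 hours

This is a one-to-one assignment (minimum-cost bipartite matching).
Optimal: Hotel crew→East site (8 hours), Tango crew→South site (12 hours), Golf crew→Central site (22 hours), Kilo crew→North site (12 hours), Echo crew→West site (21 hours), Sierra crew→Ridge site (28 hours) — total 8+12+22+12+21+28 = 103 hours.
Row-greedy (each crew in turn takes its cheapest remaining site) gives 106 hours, worse by 3.
Next-best assignment: Hotel crew→East site, Tango crew→North site, Golf crew→Central site, Kilo crew→South site, Echo crew→West site, Sierra crew→Ridge site = 105 hours.
Swapping Hotel crew↔Sierra crew (Hotel crew→Ridge site 34 hours, Sierra crew→East site 20 hours) adds 18.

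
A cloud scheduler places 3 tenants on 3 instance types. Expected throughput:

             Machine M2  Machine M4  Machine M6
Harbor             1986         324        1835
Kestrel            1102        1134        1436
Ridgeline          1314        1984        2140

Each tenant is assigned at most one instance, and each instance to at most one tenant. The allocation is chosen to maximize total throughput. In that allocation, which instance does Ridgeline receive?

Optimal: Harbor→Machine M2 (1986 ops/s), Kestrel→Machine M6 (1436 ops/s), Ridgeline→Machine M4 (1984 ops/s) — total 1986+1436+1984 = 5406 ops/s.
Max-entry greedy (repeatedly take the single best remaining cell) gives 5260 ops/s, worse by 146.
Ridgeline's own top instance is Machine M6 (2140 ops/s), but forcing Ridgeline→Machine M6 and reassigning the rest optimally gives only 5260 ops/s — worse by 146.

Ridgeline receives Machine M4.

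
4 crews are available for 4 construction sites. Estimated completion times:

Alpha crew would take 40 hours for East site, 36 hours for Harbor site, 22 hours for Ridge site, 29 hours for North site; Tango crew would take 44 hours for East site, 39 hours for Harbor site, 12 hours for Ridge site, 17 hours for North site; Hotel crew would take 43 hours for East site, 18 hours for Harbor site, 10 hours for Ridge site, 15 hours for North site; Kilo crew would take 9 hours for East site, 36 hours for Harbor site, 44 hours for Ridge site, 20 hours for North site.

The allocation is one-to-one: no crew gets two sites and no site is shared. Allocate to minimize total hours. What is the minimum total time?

This is a one-to-one assignment (minimum-cost bipartite matching).
Optimal: Alpha crew→Ridge site (22 hours), Tango crew→North site (17 hours), Hotel crew→Harbor site (18 hours), Kilo crew→East site (9 hours) — total 22+17+18+9 = 66 hours.
Min-entry greedy (repeatedly take the single cheapest remaining cell) gives 72 hours, worse by 6.

Minimum total: 66 hours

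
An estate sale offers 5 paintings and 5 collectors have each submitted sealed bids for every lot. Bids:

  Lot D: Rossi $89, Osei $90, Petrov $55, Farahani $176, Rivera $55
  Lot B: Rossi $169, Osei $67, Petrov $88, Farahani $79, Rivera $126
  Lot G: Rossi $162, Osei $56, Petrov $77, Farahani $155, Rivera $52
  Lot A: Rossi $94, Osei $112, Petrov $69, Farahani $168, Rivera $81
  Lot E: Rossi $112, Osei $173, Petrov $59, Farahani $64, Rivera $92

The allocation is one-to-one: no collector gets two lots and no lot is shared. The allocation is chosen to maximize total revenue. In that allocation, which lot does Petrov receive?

Petrov receives Lot A.

Treat this as an assignment problem: match each collector to one lot.
Optimal: Rossi→Lot G ($162), Osei→Lot E ($173), Petrov→Lot A ($69), Farahani→Lot D ($176), Rivera→Lot B ($126) — total 162+173+69+176+126 = $706.
Max-entry greedy (repeatedly take the single best remaining cell) gives $676, worse by 30.
Next-best assignment: Rossi→Lot G, Osei→Lot E, Petrov→Lot D, Farahani→Lot A, Rivera→Lot B = $684.
Swapping Rivera↔Osei (Rivera→Lot E $92, Osei→Lot B $67) loses 140.
No other one-to-one assignment exceeds $706.
Petrov's own top lot is Lot B ($88), but forcing Petrov→Lot B and reassigning the rest optimally gives only $680 — worse by 26.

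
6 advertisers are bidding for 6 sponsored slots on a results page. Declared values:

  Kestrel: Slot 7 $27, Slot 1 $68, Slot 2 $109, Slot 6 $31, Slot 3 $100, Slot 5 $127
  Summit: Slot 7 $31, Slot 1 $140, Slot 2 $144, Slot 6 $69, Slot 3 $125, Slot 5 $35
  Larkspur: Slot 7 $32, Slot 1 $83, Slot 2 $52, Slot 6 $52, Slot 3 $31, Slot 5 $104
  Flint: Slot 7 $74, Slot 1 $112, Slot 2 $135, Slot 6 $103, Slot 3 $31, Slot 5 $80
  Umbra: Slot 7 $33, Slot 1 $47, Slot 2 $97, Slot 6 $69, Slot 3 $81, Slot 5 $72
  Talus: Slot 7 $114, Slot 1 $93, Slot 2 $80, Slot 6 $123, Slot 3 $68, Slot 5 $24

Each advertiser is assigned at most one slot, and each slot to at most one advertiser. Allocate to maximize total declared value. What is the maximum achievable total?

Max total: $662

This is a one-to-one assignment (maximum-weight bipartite matching).
Optimal: Kestrel→Slot 3 ($100), Summit→Slot 1 ($140), Larkspur→Slot 5 ($104), Flint→Slot 2 ($135), Umbra→Slot 6 ($69), Talus→Slot 7 ($114) — total 100+140+104+135+69+114 = $662.
Row-greedy (each advertiser in turn takes its best remaining slot) gives $652, worse by 10.
Next-best assignment: Kestrel→Slot 3, Summit→Slot 1, Larkspur→Slot 5, Flint→Slot 6, Umbra→Slot 2, Talus→Slot 7 = $658.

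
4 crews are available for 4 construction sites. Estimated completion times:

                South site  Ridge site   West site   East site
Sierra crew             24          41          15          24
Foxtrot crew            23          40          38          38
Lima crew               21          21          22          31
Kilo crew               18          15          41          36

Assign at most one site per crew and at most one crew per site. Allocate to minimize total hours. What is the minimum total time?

This is a one-to-one assignment (minimum-cost bipartite matching).
Optimal: Sierra crew→West site (15 hours), Foxtrot crew→South site (23 hours), Lima crew→East site (31 hours), Kilo crew→Ridge site (15 hours) — total 15+23+31+15 = 84 hours.
Min-entry greedy (repeatedly take the single cheapest remaining cell) gives 89 hours, worse by 5.
Checked against all permutations: 84 hours is optimal.

Min total: 84 hours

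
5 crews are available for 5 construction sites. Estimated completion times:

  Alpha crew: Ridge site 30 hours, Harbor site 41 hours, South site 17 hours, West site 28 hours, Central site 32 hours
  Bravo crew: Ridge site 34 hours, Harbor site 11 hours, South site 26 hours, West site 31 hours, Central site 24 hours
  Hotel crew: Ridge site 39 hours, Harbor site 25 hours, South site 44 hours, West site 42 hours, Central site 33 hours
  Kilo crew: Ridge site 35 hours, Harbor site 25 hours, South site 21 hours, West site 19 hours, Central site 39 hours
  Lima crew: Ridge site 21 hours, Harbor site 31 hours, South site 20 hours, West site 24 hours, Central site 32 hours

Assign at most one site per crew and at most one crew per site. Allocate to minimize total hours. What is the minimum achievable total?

This is a one-to-one assignment (minimum-cost bipartite matching).
Optimal: Alpha crew→South site (17 hours), Bravo crew→Harbor site (11 hours), Hotel crew→Central site (33 hours), Kilo crew→West site (19 hours), Lima crew→Ridge site (21 hours) — total 17+11+33+19+21 = 101 hours.
Next-best assignment: Alpha crew→South site, Bravo crew→Central site, Hotel crew→Harbor site, Kilo crew→West site, Lima crew→Ridge site = 106 hours.
Every other assignment is strictly worse.

Minimum total: 101 hours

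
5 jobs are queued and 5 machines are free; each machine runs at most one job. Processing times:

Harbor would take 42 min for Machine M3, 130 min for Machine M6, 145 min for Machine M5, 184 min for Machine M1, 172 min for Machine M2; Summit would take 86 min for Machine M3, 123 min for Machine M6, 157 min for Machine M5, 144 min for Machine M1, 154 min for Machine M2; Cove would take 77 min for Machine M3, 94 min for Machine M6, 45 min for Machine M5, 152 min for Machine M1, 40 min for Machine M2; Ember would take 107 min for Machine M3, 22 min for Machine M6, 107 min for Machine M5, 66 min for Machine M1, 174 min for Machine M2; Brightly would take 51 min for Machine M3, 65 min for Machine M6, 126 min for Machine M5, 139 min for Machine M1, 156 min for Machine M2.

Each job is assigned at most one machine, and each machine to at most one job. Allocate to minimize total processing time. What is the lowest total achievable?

This is the linear assignment problem.
Optimal: Harbor→Machine M3 (42 min), Summit→Machine M5 (157 min), Cove→Machine M2 (40 min), Ember→Machine M1 (66 min), Brightly→Machine M6 (65 min) — total 42+157+40+66+65 = 370 min.
Min-entry greedy (repeatedly take the single cheapest remaining cell) gives 374 min, worse by 4.
Swapping Ember↔Brightly (Ember→Machine M6 22 min, Brightly→Machine M1 139 min) adds 30.
No other one-to-one assignment undercuts 370 min.

Minimum total: 370 min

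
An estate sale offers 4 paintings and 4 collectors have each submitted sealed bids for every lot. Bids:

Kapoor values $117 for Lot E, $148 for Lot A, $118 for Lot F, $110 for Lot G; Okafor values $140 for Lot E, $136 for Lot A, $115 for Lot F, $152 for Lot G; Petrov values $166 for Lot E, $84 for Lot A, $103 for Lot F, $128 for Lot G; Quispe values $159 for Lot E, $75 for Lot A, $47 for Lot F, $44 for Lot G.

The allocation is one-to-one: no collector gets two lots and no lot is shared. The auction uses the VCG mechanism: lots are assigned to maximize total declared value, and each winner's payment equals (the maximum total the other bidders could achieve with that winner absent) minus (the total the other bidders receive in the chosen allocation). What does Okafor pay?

Efficient allocation: Kapoor→Lot A ($148), Okafor→Lot G ($152), Petrov→Lot F ($103), Quispe→Lot E ($159); total welfare W = $562.
Okafor receives Lot G at value $152, so the others get W − 152 = $410.
Without Okafor: best allocation of the remaining 3 bidders over all 4 lots is Kapoor→Lot A ($148), Petrov→Lot G ($128), Quispe→Lot E ($159), total $435.
VCG payment = (others' best without Okafor) − (others' welfare with Okafor) = 435 − 410 = $25.

Okafor pays $25.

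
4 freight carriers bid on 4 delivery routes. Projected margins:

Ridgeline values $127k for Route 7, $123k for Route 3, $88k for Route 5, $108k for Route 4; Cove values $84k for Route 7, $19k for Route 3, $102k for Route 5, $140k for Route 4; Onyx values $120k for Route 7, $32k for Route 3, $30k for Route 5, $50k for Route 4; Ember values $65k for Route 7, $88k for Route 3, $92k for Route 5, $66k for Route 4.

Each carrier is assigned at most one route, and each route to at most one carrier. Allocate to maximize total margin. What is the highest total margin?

This is the linear assignment problem.
Optimal: Ridgeline→Route 3 ($123k), Cove→Route 4 ($140k), Onyx→Route 7 ($120k), Ember→Route 5 ($92k) — total 123+140+120+92 = $475k.
No other one-to-one assignment exceeds $475k.

Max total: $475k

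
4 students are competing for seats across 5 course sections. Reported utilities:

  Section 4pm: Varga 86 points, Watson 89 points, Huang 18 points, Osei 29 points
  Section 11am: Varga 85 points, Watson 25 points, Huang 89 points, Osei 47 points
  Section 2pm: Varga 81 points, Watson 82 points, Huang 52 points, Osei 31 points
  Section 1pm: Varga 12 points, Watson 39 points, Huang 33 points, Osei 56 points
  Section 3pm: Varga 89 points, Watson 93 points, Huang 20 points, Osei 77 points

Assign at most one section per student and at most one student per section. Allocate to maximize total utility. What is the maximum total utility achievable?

This is the linear assignment problem.
Optimal: Varga→Section 2pm (81 points), Watson→Section 4pm (89 points), Huang→Section 11am (89 points), Osei→Section 3pm (77 points) — total 81+89+89+77 = 336 points.
Column-greedy (each section in turn goes to its best remaining student) gives 315 points, worse by 21.
Every other assignment is strictly worse.

Maximum total: 336 points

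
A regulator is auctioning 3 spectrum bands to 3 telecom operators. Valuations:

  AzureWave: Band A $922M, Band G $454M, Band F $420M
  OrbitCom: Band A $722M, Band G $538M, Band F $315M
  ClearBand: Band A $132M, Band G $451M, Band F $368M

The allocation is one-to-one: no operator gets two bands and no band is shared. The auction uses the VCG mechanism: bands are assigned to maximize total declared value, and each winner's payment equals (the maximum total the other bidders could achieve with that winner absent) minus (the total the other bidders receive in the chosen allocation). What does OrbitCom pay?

Efficient allocation: AzureWave→Band A ($922M), OrbitCom→Band G ($538M), ClearBand→Band F ($368M); total welfare W = $1828M.
OrbitCom receives Band G at value $538M, so the others get W − 538 = $1290M.
Without OrbitCom: best allocation of the remaining 2 bidders over all 3 bands is AzureWave→Band A ($922M), ClearBand→Band G ($451M), total $1373M.
VCG payment = (others' best without OrbitCom) − (others' welfare with OrbitCom) = 1373 − 1290 = $83M.

OrbitCom pays $83M.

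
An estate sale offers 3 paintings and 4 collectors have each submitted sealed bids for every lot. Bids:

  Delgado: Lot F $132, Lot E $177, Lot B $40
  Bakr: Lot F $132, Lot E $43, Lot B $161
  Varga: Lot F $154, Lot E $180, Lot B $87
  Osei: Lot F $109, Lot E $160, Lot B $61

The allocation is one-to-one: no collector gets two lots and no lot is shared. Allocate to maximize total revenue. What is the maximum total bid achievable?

Optimal: Varga→Lot F ($154), Delgado→Lot E ($177), Bakr→Lot B ($161) — total 154+177+161 = $492.
Swapping Bakr↔Varga (Bakr→Lot F $132, Varga→Lot B $87) loses 96.
No other one-to-one assignment exceeds $492.

Maximum total: $492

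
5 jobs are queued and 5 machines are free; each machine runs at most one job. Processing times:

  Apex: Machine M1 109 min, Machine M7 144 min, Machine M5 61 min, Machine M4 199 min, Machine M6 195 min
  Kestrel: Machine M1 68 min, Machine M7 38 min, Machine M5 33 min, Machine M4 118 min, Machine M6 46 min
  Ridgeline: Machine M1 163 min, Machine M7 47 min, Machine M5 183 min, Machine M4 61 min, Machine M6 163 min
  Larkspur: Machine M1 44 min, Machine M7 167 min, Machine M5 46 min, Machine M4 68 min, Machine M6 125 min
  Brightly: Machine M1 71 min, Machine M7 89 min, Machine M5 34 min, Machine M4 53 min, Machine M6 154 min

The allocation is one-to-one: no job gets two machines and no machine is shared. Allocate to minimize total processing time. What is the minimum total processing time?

Min total: 251 min

Optimal: Apex→Machine M5 (61 min), Kestrel→Machine M6 (46 min), Ridgeline→Machine M7 (47 min), Larkspur→Machine M1 (44 min), Brightly→Machine M4 (53 min) — total 61+46+47+44+53 = 251 min.
Column-greedy (each machine in turn goes to its cheapest remaining job) gives 372 min, worse by 121.
No other one-to-one assignment undercuts 251 min.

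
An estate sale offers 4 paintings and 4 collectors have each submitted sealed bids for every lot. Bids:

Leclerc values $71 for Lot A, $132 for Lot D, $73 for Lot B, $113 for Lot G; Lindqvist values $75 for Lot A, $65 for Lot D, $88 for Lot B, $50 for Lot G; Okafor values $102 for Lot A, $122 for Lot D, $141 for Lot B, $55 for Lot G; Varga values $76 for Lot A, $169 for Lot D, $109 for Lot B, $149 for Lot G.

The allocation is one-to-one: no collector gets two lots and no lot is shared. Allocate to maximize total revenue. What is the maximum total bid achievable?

Max total: $498

This is a one-to-one assignment (maximum-weight bipartite matching).
Optimal: Leclerc→Lot G ($113), Lindqvist→Lot A ($75), Okafor→Lot B ($141), Varga→Lot D ($169) — total 113+75+141+169 = $498.
Column-greedy (each lot in turn goes to its best remaining collector) gives $472, worse by 26.
Next-best assignment: Leclerc→Lot D, Lindqvist→Lot A, Okafor→Lot B, Varga→Lot G = $497.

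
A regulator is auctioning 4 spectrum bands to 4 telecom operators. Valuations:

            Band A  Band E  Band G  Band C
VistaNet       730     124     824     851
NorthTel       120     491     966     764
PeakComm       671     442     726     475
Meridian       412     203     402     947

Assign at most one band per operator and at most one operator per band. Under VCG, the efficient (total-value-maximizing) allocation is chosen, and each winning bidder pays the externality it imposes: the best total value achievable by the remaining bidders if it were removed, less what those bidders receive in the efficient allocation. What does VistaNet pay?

Efficient allocation: VistaNet→Band A ($730M), NorthTel→Band G ($966M), PeakComm→Band E ($442M), Meridian→Band C ($947M); total welfare W = $3085M.
VistaNet receives Band A at value $730M, so the others get W − 730 = $2355M.
Without VistaNet: best allocation of the remaining 3 bidders over all 4 bands is NorthTel→Band G ($966M), PeakComm→Band A ($671M), Meridian→Band C ($947M), total $2584M.
VCG payment = (others' best without VistaNet) − (others' welfare with VistaNet) = 2584 − 2355 = $229M.

VistaNet pays $229M.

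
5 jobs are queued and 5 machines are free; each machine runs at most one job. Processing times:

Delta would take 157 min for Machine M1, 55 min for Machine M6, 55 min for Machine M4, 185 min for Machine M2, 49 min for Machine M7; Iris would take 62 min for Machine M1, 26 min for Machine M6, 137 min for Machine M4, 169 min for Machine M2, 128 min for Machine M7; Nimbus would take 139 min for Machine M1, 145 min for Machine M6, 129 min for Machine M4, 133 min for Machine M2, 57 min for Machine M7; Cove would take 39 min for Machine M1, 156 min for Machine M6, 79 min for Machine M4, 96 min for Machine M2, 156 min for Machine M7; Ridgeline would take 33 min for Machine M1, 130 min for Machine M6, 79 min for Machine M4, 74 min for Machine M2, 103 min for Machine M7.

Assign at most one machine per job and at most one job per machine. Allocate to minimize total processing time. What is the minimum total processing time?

Optimal: Delta→Machine M4 (55 min), Iris→Machine M6 (26 min), Nimbus→Machine M7 (57 min), Cove→Machine M1 (39 min), Ridgeline→Machine M2 (74 min) — total 55+26+57+39+74 = 251 min.
Min-entry greedy (repeatedly take the single cheapest remaining cell) gives 320 min, worse by 69.

Minimum total: 251 min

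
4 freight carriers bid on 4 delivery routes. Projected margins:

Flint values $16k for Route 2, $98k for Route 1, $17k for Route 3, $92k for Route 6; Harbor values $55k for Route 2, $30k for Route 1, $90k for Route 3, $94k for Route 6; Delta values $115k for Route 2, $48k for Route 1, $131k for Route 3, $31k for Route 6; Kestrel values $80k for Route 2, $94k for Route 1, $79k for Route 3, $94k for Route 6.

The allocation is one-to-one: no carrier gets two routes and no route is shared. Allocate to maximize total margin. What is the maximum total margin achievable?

Optimal: Flint→Route 1 ($98k), Harbor→Route 6 ($94k), Delta→Route 3 ($131k), Kestrel→Route 2 ($80k) — total 98+94+131+80 = $403k.
Column-greedy (each route in turn goes to its best remaining carrier) gives $397k, worse by 6.
Next-best assignment: Flint→Route 1, Harbor→Route 3, Delta→Route 2, Kestrel→Route 6 = $397k.

Maximum total: $403k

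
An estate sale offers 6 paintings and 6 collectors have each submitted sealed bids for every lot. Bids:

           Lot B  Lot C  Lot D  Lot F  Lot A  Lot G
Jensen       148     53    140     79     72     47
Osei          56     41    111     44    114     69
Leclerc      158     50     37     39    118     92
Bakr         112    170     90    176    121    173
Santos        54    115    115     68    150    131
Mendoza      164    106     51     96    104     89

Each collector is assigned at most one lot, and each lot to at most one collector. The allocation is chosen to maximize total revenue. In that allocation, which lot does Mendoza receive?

Mendoza receives Lot C.

Optimal: Jensen→Lot D ($140), Osei→Lot A ($114), Leclerc→Lot B ($158), Bakr→Lot F ($176), Santos→Lot G ($131), Mendoza→Lot C ($106) — total 140+114+158+176+131+106 = $825.
Row-greedy (each collector in turn takes its best remaining lot) gives $696, worse by 129.
Next-best assignment: Jensen→Lot D, Osei→Lot A, Leclerc→Lot B, Bakr→Lot C, Santos→Lot G, Mendoza→Lot F = $809.
Every other assignment is strictly worse.
Mendoza's own top lot is Lot B ($164), but forcing Mendoza→Lot B and reassigning the rest optimally gives only $801 — worse by 24.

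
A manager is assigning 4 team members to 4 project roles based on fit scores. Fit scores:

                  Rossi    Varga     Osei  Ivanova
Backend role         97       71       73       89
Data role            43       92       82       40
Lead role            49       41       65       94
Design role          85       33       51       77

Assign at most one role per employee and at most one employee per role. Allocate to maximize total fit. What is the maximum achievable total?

This is a one-to-one assignment (maximum-weight bipartite matching).
Optimal: Rossi→Design role (85 pts), Varga→Data role (92 pts), Osei→Backend role (73 pts), Ivanova→Lead role (94 pts) — total 85+92+73+94 = 344 pts.
Row-greedy (each employee in turn takes its best remaining role) gives 331 pts, worse by 13.

Maximum total: 344 pts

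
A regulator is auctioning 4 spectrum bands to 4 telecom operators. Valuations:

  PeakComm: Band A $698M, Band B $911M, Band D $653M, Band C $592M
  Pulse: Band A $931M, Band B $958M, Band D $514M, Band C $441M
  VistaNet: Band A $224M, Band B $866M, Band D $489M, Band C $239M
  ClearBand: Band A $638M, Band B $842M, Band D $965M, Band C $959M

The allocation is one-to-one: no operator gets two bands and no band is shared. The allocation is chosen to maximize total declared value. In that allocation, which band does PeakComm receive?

Treat this as an assignment problem: match each operator to one band.
Optimal: PeakComm→Band D ($653M), Pulse→Band A ($931M), VistaNet→Band B ($866M), ClearBand→Band C ($959M) — total 653+931+866+959 = $3409M.
Row-greedy (each operator in turn takes its best remaining band) gives $3290M, worse by 119.
Checked against all permutations: $3409M is optimal.
PeakComm's own top band is Band B ($911M), but forcing PeakComm→Band B and reassigning the rest optimally gives only $3290M — worse by 119.

PeakComm receives Band D.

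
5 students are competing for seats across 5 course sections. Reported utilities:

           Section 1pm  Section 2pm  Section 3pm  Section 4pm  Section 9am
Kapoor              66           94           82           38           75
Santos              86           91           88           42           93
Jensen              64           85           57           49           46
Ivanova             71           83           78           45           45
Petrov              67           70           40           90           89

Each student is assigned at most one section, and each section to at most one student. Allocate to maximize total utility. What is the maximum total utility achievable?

Optimal: Kapoor→Section 3pm (82 points), Santos→Section 9am (93 points), Jensen→Section 2pm (85 points), Ivanova→Section 1pm (71 points), Petrov→Section 4pm (90 points) — total 82+93+85+71+90 = 421 points.
No other one-to-one assignment exceeds 421 points.

Max total: 421 points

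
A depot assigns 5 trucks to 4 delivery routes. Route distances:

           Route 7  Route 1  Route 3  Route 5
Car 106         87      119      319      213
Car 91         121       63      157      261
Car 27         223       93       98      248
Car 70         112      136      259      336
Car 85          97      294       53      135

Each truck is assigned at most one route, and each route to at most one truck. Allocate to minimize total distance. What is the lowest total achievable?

This is the linear assignment problem.
Optimal: Car 106→Route 7 (87 km), Car 91→Route 1 (63 km), Car 27→Route 3 (98 km), Car 85→Route 5 (135 km) — total 87+63+98+135 = 383 km.
Min-entry greedy (repeatedly take the single cheapest remaining cell) gives 451 km, worse by 68.
Next-best assignment: Car 70→Route 7, Car 91→Route 1, Car 27→Route 3, Car 85→Route 5 = 408 km.
Swapping Car 27↔Car 91 (Car 27→Route 1 93 km, Car 91→Route 3 157 km) adds 89.
Every other assignment is strictly worse.

Minimum total: 383 km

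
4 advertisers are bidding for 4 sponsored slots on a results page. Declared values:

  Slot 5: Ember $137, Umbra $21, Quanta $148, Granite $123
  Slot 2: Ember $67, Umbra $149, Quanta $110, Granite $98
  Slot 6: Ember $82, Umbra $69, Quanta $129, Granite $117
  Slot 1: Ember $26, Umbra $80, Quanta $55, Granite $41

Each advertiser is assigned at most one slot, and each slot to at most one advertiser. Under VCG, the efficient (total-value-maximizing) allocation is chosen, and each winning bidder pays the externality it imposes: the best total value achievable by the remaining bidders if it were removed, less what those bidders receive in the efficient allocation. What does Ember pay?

Ember pays $93.

Efficient allocation: Ember→Slot 5 ($137), Umbra→Slot 2 ($149), Quanta→Slot 1 ($55), Granite→Slot 6 ($117); total welfare W = $458.
Ember receives Slot 5 at value $137, so the others get W − 137 = $321.
Without Ember: best allocation of the remaining 3 bidders over all 4 slots is Umbra→Slot 2 ($149), Quanta→Slot 5 ($148), Granite→Slot 6 ($117), total $414.
VCG payment = (others' best without Ember) − (others' welfare with Ember) = 414 − 321 = $93.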